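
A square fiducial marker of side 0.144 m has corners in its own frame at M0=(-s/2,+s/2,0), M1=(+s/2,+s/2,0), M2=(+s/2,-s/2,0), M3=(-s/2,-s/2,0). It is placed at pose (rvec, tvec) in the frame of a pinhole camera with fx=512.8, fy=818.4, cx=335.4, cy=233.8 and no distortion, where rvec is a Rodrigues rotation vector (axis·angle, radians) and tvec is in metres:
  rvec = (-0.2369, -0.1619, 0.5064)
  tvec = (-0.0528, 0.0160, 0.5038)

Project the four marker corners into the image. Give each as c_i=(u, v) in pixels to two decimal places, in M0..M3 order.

Intrinsics K: fx=512.8, fy=818.4, cx=335.4, cy=233.8
Marker side s = 0.144 m; corners in marker frame (Z=0):
  M0 = (-0.0720, +0.0720, 0)
  M1 = (+0.0720, +0.0720, 0)
  M2 = (+0.0720, -0.0720, 0)
  M3 = (-0.0720, -0.0720, 0)
rvec = (-0.2369, -0.1619, 0.5064), |rvec| = θ = 0.58204 rad = 33.349°
Rodrigues: sinθ=0.54973, 1−cosθ=0.16466; R = I + sinθ·[k]× + (1−cosθ)·[k]×²:
    [+0.86262 -0.45965 -0.21122]
    [+0.49693 +0.84808 +0.18390]
    [+0.09460 -0.26360 +0.95998]
t = (-0.0528, 0.0160, 0.5038) m
M0: Pc = R·M0+t = (-0.14800, +0.04128, +0.47801); u = 512.8·(-0.14800)/0.47801 + 335.4 = 176.6250, v = 818.4·(+0.04128)/0.47801 + 233.8 = 304.4805
M1: Pc = R·M1+t = (-0.02379, +0.11284, +0.49163); u = 512.8·(-0.02379)/0.49163 + 335.4 = 310.5899, v = 818.4·(+0.11284)/0.49163 + 233.8 = 421.6413
M2: Pc = R·M2+t = (+0.04240, -0.00928, +0.52959); u = 512.8·(+0.04240)/0.52959 + 335.4 = 376.4587, v = 818.4·(-0.00928)/0.52959 + 233.8 = 219.4547
M3: Pc = R·M3+t = (-0.08181, -0.08084, +0.51597); u = 512.8·(-0.08181)/0.51597 + 335.4 = 254.0882, v = 818.4·(-0.08084)/0.51597 + 233.8 = 105.5747

c0=(176.62, 304.48) c1=(310.59, 421.64) c2=(376.46, 219.45) c3=(254.09, 105.57)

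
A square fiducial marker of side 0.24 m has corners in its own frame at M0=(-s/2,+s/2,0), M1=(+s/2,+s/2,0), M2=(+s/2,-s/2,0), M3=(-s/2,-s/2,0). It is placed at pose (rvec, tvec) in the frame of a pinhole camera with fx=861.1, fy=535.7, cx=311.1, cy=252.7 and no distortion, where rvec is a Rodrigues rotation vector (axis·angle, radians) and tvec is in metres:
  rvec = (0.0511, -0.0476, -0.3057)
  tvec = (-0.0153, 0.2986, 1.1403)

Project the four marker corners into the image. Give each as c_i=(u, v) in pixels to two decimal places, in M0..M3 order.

Intrinsics K: fx=861.1, fy=535.7, cx=311.1, cy=252.7
Marker side s = 0.24 m; corners in marker frame (Z=0):
  M0 = (-0.1200, +0.1200, 0)
  M1 = (+0.1200, +0.1200, 0)
  M2 = (+0.1200, -0.1200, 0)
  M3 = (-0.1200, -0.1200, 0)
rvec = (0.0511, -0.0476, -0.3057), |rvec| = θ = 0.31358 rad = 17.967°
Rodrigues: sinθ=0.30846, 1−cosθ=0.04876; R = I + sinθ·[k]× + (1−cosθ)·[k]×²:
    [+0.95253 +0.29951 -0.05457]
    [-0.30192 +0.95236 -0.04305]
    [+0.03908 +0.05748 +0.99758]
t = (-0.0153, 0.2986, 1.1403) m
M0: Pc = R·M0+t = (-0.09366, +0.44911, +1.14251); u = 861.1·(-0.09366)/1.14251 + 311.1 = 240.5071, v = 535.7·(+0.44911)/1.14251 + 252.7 = 463.2807
M1: Pc = R·M1+t = (+0.13494, +0.37665, +1.15189); u = 861.1·(+0.13494)/1.15189 + 311.1 = 411.9788, v = 535.7·(+0.37665)/1.15189 + 252.7 = 427.8672
M2: Pc = R·M2+t = (+0.06306, +0.14809, +1.13809); u = 861.1·(+0.06306)/1.13809 + 311.1 = 358.8144, v = 535.7·(+0.14809)/1.13809 + 252.7 = 322.4042
M3: Pc = R·M3+t = (-0.16554, +0.22055, +1.12871); u = 861.1·(-0.16554)/1.12871 + 311.1 = 184.8051, v = 535.7·(+0.22055)/1.12871 + 252.7 = 357.3742

c0=(240.51, 463.28) c1=(411.98, 427.87) c2=(358.81, 322.40) c3=(184.81, 357.37)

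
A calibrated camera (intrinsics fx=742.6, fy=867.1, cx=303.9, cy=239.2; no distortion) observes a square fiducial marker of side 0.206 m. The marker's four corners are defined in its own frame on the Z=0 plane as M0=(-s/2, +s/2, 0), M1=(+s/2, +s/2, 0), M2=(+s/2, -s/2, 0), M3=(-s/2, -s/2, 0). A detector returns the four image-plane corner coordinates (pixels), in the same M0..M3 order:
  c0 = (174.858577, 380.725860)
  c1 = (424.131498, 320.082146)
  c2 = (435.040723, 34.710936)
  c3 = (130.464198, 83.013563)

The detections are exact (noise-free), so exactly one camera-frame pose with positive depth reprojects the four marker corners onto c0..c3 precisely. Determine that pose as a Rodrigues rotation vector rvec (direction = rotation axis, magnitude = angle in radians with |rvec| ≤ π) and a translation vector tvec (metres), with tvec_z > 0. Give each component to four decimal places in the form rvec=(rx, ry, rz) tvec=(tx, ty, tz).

Intrinsics K: fx=742.6, fy=867.1, cx=303.9, cy=239.2
Marker side s = 0.206 m; corners in marker frame (Z=0):
  M0 = (-0.1030, +0.1030, 0)
  M1 = (+0.1030, +0.1030, 0)
  M2 = (+0.1030, -0.1030, 0)
  M3 = (-0.1030, -0.1030, 0)
Detected image corners:
  c0 = (174.858577, 380.725860) px
  c1 = (424.131498, 320.082146) px
  c2 = (435.040723, 34.710936) px
  c3 = (130.464198, 83.013563) px
Planar DLT: solve 8×8 A·h = b for H (H[2,2]=1):
  H  [+1442.50905 +351.48927 +297.39202]
  H  [-189.12020 +1607.72303 +217.76926]
  H  [+0.38231 +0.94633 +1.00000]
B = K⁻¹H; ‖b₁‖=1.854955, ‖b₂‖=1.854955; λ = 2/(‖b₁‖+‖b₂‖) = 0.539097, sign → tz>0 ⇒ λ=+0.539097
r₁ = λ·B[:,0] = (+0.96286,-0.17444,+0.20610); r₂ = λ·B[:,1] = (+0.04639,+0.85882,+0.51017)
r₃ = r₁×r₂ = (-0.26599,-0.48166,+0.83502); SVD([r₁ r₂ r₃]) → R = UVᵀ:
  R  [+0.96286 +0.04639 -0.26599]
  R  [-0.17444 +0.85882 -0.48166]
  R  [+0.20610 +0.51017 +0.83502]
t = (-0.00472, -0.01332, +0.53910) m
tr R = 2.656700; θ = arccos((tr R − 1)/2) = 0.594641 rad = 34.070°
axis k = ((R−Rᵀ)₃₂, (R−Rᵀ)₁₃, (R−Rᵀ)₂₁) / (2 sinθ) = (+0.885221, -0.421354, -0.197089)
rvec = θ·k = (+0.526389, -0.250554, -0.117197)

rvec=(0.5264, -0.2506, -0.1172) tvec=(-0.0047, -0.0133, 0.5391)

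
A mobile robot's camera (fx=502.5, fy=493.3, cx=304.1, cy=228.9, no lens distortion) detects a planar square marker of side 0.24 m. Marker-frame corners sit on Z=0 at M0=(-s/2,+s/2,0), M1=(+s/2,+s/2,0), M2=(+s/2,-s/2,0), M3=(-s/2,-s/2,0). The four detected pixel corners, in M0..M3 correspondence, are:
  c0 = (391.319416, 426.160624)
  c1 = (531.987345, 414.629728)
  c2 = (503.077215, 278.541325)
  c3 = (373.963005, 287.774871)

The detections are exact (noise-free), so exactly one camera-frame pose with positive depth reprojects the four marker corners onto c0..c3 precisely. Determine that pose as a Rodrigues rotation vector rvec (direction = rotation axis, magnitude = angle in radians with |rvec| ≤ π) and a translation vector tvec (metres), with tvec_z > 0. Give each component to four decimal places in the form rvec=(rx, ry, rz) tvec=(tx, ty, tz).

Intrinsics K: fx=502.5, fy=493.3, cx=304.1, cy=228.9
Marker side s = 0.24 m; corners in marker frame (Z=0):
  M0 = (-0.1200, +0.1200, 0)
  M1 = (+0.1200, +0.1200, 0)
  M2 = (+0.1200, -0.1200, 0)
  M3 = (-0.1200, -0.1200, 0)
Detected image corners:
  c0 = (391.319416, 426.160624) px
  c1 = (531.987345, 414.629728) px
  c2 = (503.077215, 278.541325) px
  c3 = (373.963005, 287.774871) px
Planar DLT: solve 8×8 A·h = b for H (H[2,2]=1):
  H  [+579.98966 -67.37595 +449.92292]
  H  [-28.20389 +443.70731 +348.75208]
  H  [+0.04220 -0.36412 +1.00000]
B = K⁻¹H; ‖b₁‖=1.132062, ‖b₂‖=1.132062; λ = 2/(‖b₁‖+‖b₂‖) = 0.883344, sign → tz>0 ⇒ λ=+0.883344
r₁ = λ·B[:,0] = (+0.99700,-0.06780,+0.03728); r₂ = λ·B[:,1] = (+0.07621,+0.94379,-0.32164)
r₃ = r₁×r₂ = (-0.01338,+0.32352,+0.94613); SVD([r₁ r₂ r₃]) → R = UVᵀ:
  R  [+0.99700 +0.07621 -0.01338]
  R  [-0.06780 +0.94379 +0.32352]
  R  [+0.03728 -0.32164 +0.94613]
t = (+0.25634, +0.21462, +0.88334) m
tr R = 2.886916; θ = arccos((tr R − 1)/2) = 0.337884 rad = 19.359°
axis k = ((R−Rᵀ)₃₂, (R−Rᵀ)₁₃, (R−Rᵀ)₂₁) / (2 sinθ) = (-0.973127, -0.076407, -0.217221)
rvec = θ·k = (-0.328804, -0.025817, -0.073396)

rvec=(-0.3288, -0.0258, -0.0734) tvec=(0.2563, 0.2146, 0.8833)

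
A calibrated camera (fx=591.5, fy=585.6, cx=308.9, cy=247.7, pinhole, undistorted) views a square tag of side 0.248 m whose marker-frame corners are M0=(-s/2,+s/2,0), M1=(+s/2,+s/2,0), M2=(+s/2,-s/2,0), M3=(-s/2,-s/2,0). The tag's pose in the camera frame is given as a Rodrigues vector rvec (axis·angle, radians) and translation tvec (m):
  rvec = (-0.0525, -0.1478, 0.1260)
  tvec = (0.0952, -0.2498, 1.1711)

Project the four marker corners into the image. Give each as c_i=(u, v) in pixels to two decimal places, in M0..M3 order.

c0=(287.47, 174.63) c1=(409.96, 192.70) c2=(423.54, 73.15) c3=(303.08, 51.66)

Intrinsics K: fx=591.5, fy=585.6, cx=308.9, cy=247.7
Marker side s = 0.248 m; corners in marker frame (Z=0):
  M0 = (-0.1240, +0.1240, 0)
  M1 = (+0.1240, +0.1240, 0)
  M2 = (+0.1240, -0.1240, 0)
  M3 = (-0.1240, -0.1240, 0)
rvec = (-0.0525, -0.1478, 0.1260), |rvec| = θ = 0.20119 rad = 11.527°
Rodrigues: sinθ=0.19983, 1−cosθ=0.02017; R = I + sinθ·[k]× + (1−cosθ)·[k]×²:
    [+0.98120 -0.12129 -0.15010]
    [+0.12902 +0.99072 +0.04287]
    [+0.14351 -0.06143 +0.98774]
t = (0.0952, -0.2498, 1.1711) m
M0: Pc = R·M0+t = (-0.04151, -0.14295, +1.14569); u = 591.5·(-0.04151)/1.14569 + 308.9 = 287.4698, v = 585.6·(-0.14295)/1.14569 + 247.7 = 174.6336
M1: Pc = R·M1+t = (+0.20183, -0.11095, +1.18128); u = 591.5·(+0.20183)/1.18128 + 308.9 = 409.9620, v = 585.6·(-0.11095)/1.18128 + 247.7 = 192.6968
M2: Pc = R·M2+t = (+0.23191, -0.35665, +1.19651); u = 591.5·(+0.23191)/1.19651 + 308.9 = 423.5448, v = 585.6·(-0.35665)/1.19651 + 247.7 = 73.1472
M3: Pc = R·M3+t = (-0.01143, -0.38865, +1.16092); u = 591.5·(-0.01143)/1.16092 + 308.9 = 303.0764, v = 585.6·(-0.38865)/1.16092 + 247.7 = 51.6561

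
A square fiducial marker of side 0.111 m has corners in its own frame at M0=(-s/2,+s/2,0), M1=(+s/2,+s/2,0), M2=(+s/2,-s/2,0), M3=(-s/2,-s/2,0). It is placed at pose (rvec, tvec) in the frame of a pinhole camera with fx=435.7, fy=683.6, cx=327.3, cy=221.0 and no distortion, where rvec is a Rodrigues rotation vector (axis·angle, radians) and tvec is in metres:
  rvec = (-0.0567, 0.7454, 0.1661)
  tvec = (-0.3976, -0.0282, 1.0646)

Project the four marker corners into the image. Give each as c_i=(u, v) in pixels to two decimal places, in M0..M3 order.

c0=(150.62, 232.94) c1=(171.67, 243.43) c2=(179.57, 170.61) c3=(157.97, 165.09)

Intrinsics K: fx=435.7, fy=683.6, cx=327.3, cy=221.0
Marker side s = 0.111 m; corners in marker frame (Z=0):
  M0 = (-0.0555, +0.0555, 0)
  M1 = (+0.0555, +0.0555, 0)
  M2 = (+0.0555, -0.0555, 0)
  M3 = (-0.0555, -0.0555, 0)
rvec = (-0.0567, 0.7454, 0.1661), |rvec| = θ = 0.76578 rad = 43.876°
Rodrigues: sinθ=0.69310, 1−cosθ=0.27916; R = I + sinθ·[k]× + (1−cosθ)·[k]×²:
    [+0.72237 -0.17045 +0.67017]
    [+0.13022 +0.98534 +0.11026]
    [-0.67914 +0.00762 +0.73397]
t = (-0.3976, -0.0282, 1.0646) m
M0: Pc = R·M0+t = (-0.44715, +0.01926, +1.10271); u = 435.7·(-0.44715)/1.10271 + 327.3 = 150.6233, v = 683.6·(+0.01926)/1.10271 + 221.0 = 232.9392
M1: Pc = R·M1+t = (-0.36697, +0.03371, +1.02733); u = 435.7·(-0.36697)/1.02733 + 327.3 = 171.6654, v = 683.6·(+0.03371)/1.02733 + 221.0 = 243.4332
M2: Pc = R·M2+t = (-0.34805, -0.07566, +1.02649); u = 435.7·(-0.34805)/1.02649 + 327.3 = 179.5681, v = 683.6·(-0.07566)/1.02649 + 221.0 = 170.6139
M3: Pc = R·M3+t = (-0.42823, -0.09011, +1.10187); u = 435.7·(-0.42823)/1.10187 + 327.3 = 157.9692, v = 683.6·(-0.09011)/1.10187 + 221.0 = 165.0938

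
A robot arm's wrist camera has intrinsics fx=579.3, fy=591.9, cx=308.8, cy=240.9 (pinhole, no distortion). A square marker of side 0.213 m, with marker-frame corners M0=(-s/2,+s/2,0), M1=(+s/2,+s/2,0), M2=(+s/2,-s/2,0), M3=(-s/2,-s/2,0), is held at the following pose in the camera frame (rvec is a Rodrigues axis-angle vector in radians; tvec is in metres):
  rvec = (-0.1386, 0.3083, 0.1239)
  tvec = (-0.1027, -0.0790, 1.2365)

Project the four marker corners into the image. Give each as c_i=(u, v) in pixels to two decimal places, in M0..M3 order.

Intrinsics K: fx=579.3, fy=591.9, cx=308.8, cy=240.9
Marker side s = 0.213 m; corners in marker frame (Z=0):
  M0 = (-0.1065, +0.1065, 0)
  M1 = (+0.1065, +0.1065, 0)
  M2 = (+0.1065, -0.1065, 0)
  M3 = (-0.1065, -0.1065, 0)
rvec = (-0.1386, 0.3083, 0.1239), |rvec| = θ = 0.36001 rad = 20.627°
Rodrigues: sinθ=0.35229, 1−cosθ=0.06411; R = I + sinθ·[k]× + (1−cosθ)·[k]×²:
    [+0.94539 -0.14238 +0.29319]
    [+0.10011 +0.98291 +0.15452]
    [-0.31018 -0.11673 +0.94348]
t = (-0.1027, -0.0790, 1.2365) m
M0: Pc = R·M0+t = (-0.21855, +0.01502, +1.25710); u = 579.3·(-0.21855)/1.25710 + 308.8 = 208.0886, v = 591.9·(+0.01502)/1.25710 + 240.9 = 247.9712
M1: Pc = R·M1+t = (-0.01718, +0.03634, +1.19103); u = 579.3·(-0.01718)/1.19103 + 308.8 = 300.4446, v = 591.9·(+0.03634)/1.19103 + 240.9 = 258.9600
M2: Pc = R·M2+t = (+0.01315, -0.17302, +1.21590); u = 579.3·(+0.01315)/1.21590 + 308.8 = 315.0640, v = 591.9·(-0.17302)/1.21590 + 240.9 = 156.6746
M3: Pc = R·M3+t = (-0.18822, -0.19434, +1.28197); u = 579.3·(-0.18822)/1.28197 + 308.8 = 223.7458, v = 591.9·(-0.19434)/1.28197 + 240.9 = 151.1704

c0=(208.09, 247.97) c1=(300.44, 258.96) c2=(315.06, 156.67) c3=(223.75, 151.17)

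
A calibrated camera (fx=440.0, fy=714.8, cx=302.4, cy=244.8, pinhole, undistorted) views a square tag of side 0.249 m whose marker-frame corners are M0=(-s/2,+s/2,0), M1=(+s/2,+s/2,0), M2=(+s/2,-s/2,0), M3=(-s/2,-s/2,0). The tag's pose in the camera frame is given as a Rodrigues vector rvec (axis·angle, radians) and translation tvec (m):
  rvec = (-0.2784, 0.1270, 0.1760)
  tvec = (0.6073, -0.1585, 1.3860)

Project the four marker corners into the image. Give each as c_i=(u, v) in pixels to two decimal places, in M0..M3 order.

Intrinsics K: fx=440.0, fy=714.8, cx=302.4, cy=244.8
Marker side s = 0.249 m; corners in marker frame (Z=0):
  M0 = (-0.1245, +0.1245, 0)
  M1 = (+0.1245, +0.1245, 0)
  M2 = (+0.1245, -0.1245, 0)
  M3 = (-0.1245, -0.1245, 0)
rvec = (-0.2784, 0.1270, 0.1760), |rvec| = θ = 0.35300 rad = 20.226°
Rodrigues: sinθ=0.34572, 1−cosθ=0.06166; R = I + sinθ·[k]× + (1−cosθ)·[k]×²:
    [+0.97669 -0.18986 +0.10013]
    [+0.15487 +0.94632 +0.28371]
    [-0.14862 -0.26159 +0.95367]
t = (0.6073, -0.1585, 1.3860) m
M0: Pc = R·M0+t = (+0.46206, -0.05996, +1.37194); u = 440.0·(+0.46206)/1.37194 + 302.4 = 450.5908, v = 714.8·(-0.05996)/1.37194 + 244.8 = 213.5574
M1: Pc = R·M1+t = (+0.70526, -0.02140, +1.33493); u = 440.0·(+0.70526)/1.33493 + 302.4 = 534.8578, v = 714.8·(-0.02140)/1.33493 + 244.8 = 233.3403
M2: Pc = R·M2+t = (+0.75254, -0.25704, +1.40006); u = 440.0·(+0.75254)/1.40006 + 302.4 = 538.9004, v = 714.8·(-0.25704)/1.40006 + 244.8 = 113.5712
M3: Pc = R·M3+t = (+0.50934, -0.29560, +1.43707); u = 440.0·(+0.50934)/1.43707 + 302.4 = 458.3487, v = 714.8·(-0.29560)/1.43707 + 244.8 = 97.7693

c0=(450.59, 213.56) c1=(534.86, 233.34) c2=(538.90, 113.57) c3=(458.35, 97.77)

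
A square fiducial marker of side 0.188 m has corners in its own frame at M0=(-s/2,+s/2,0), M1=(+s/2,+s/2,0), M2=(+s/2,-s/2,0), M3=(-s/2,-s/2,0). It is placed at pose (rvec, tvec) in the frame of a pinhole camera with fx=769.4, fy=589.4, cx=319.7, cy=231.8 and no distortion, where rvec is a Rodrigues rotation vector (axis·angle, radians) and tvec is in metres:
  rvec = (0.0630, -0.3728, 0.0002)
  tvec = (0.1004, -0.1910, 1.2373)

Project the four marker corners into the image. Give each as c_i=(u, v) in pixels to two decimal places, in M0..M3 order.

c0=(327.18, 184.94) c1=(432.24, 186.46) c2=(434.62, 98.67) c3=(328.67, 92.12)

Intrinsics K: fx=769.4, fy=589.4, cx=319.7, cy=231.8
Marker side s = 0.188 m; corners in marker frame (Z=0):
  M0 = (-0.0940, +0.0940, 0)
  M1 = (+0.0940, +0.0940, 0)
  M2 = (+0.0940, -0.0940, 0)
  M3 = (-0.0940, -0.0940, 0)
rvec = (0.0630, -0.3728, 0.0002), |rvec| = θ = 0.37809 rad = 21.663°
Rodrigues: sinθ=0.36914, 1−cosθ=0.07063; R = I + sinθ·[k]× + (1−cosθ)·[k]×²:
    [+0.93133 -0.01180 -0.36398]
    [-0.01141 +0.99804 -0.06155]
    [+0.36399 +0.06147 +0.92937]
t = (0.1004, -0.1910, 1.2373) m
M0: Pc = R·M0+t = (+0.01175, -0.09611, +1.20886); u = 769.4·(+0.01175)/1.20886 + 319.7 = 327.1756, v = 589.4·(-0.09611)/1.20886 + 231.8 = 184.9392
M1: Pc = R·M1+t = (+0.18684, -0.09826, +1.27729); u = 769.4·(+0.18684)/1.27729 + 319.7 = 432.2441, v = 589.4·(-0.09826)/1.27729 + 231.8 = 186.4600
M2: Pc = R·M2+t = (+0.18905, -0.28589, +1.26574); u = 769.4·(+0.18905)/1.26574 + 319.7 = 434.6201, v = 589.4·(-0.28589)/1.26574 + 231.8 = 98.6740
M3: Pc = R·M3+t = (+0.01396, -0.28374, +1.19731); u = 769.4·(+0.01396)/1.19731 + 319.7 = 328.6732, v = 589.4·(-0.28374)/1.19731 + 231.8 = 92.1213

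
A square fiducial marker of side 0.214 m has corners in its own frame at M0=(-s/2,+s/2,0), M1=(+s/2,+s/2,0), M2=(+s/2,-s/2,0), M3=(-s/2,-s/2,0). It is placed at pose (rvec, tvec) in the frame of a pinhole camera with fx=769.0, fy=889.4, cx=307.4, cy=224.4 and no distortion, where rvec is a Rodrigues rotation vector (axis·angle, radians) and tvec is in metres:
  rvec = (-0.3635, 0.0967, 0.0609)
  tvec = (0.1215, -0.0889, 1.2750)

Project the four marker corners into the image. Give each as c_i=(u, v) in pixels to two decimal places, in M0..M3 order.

Intrinsics K: fx=769.0, fy=889.4, cx=307.4, cy=224.4
Marker side s = 0.214 m; corners in marker frame (Z=0):
  M0 = (-0.1070, +0.1070, 0)
  M1 = (+0.1070, +0.1070, 0)
  M2 = (+0.1070, -0.1070, 0)
  M3 = (-0.1070, -0.1070, 0)
rvec = (-0.3635, 0.0967, 0.0609), |rvec| = θ = 0.38104 rad = 21.832°
Rodrigues: sinθ=0.37189, 1−cosθ=0.07172; R = I + sinθ·[k]× + (1−cosθ)·[k]×²:
    [+0.99355 -0.07680 +0.08344]
    [+0.04207 +0.93290 +0.35768]
    [-0.10531 -0.35186 +0.93011]
t = (0.1215, -0.0889, 1.2750) m
M0: Pc = R·M0+t = (+0.00697, +0.00642, +1.24862); u = 769.0·(+0.00697)/1.24862 + 307.4 = 311.6943, v = 889.4·(+0.00642)/1.24862 + 224.4 = 228.9717
M1: Pc = R·M1+t = (+0.21959, +0.01542, +1.22608); u = 769.0·(+0.21959)/1.22608 + 307.4 = 445.1283, v = 889.4·(+0.01542)/1.22608 + 224.4 = 235.5870
M2: Pc = R·M2+t = (+0.23603, -0.18422, +1.30138); u = 769.0·(+0.23603)/1.30138 + 307.4 = 446.8712, v = 889.4·(-0.18422)/1.30138 + 224.4 = 98.5001
M3: Pc = R·M3+t = (+0.02341, -0.19322, +1.32392); u = 769.0·(+0.02341)/1.32392 + 307.4 = 320.9965, v = 889.4·(-0.19322)/1.32392 + 224.4 = 94.5947

c0=(311.69, 228.97) c1=(445.13, 235.59) c2=(446.87, 98.50) c3=(321.00, 94.59)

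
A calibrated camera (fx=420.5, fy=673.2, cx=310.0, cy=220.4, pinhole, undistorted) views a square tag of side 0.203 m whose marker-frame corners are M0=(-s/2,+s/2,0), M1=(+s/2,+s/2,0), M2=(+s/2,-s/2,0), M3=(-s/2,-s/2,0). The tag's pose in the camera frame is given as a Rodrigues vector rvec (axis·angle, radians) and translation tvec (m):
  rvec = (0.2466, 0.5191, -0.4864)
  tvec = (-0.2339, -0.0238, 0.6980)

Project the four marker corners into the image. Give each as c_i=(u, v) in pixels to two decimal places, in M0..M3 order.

Intrinsics K: fx=420.5, fy=673.2, cx=310.0, cy=220.4
Marker side s = 0.203 m; corners in marker frame (Z=0):
  M0 = (-0.1015, +0.1015, 0)
  M1 = (+0.1015, +0.1015, 0)
  M2 = (+0.1015, -0.1015, 0)
  M3 = (-0.1015, -0.1015, 0)
rvec = (0.2466, 0.5191, -0.4864), |rvec| = θ = 0.75290 rad = 43.138°
Rodrigues: sinθ=0.68376, 1−cosθ=0.27029; R = I + sinθ·[k]× + (1−cosθ)·[k]×²:
    [+0.75870 +0.50277 +0.41424]
    [-0.38069 +0.85819 -0.34435]
    [-0.52862 +0.10356 +0.84252]
t = (-0.2339, -0.0238, 0.6980) m
M0: Pc = R·M0+t = (-0.25988, +0.10195, +0.76217); u = 420.5·(-0.25988)/0.76217 + 310.0 = 166.6213, v = 673.2·(+0.10195)/0.76217 + 220.4 = 310.4470
M1: Pc = R·M1+t = (-0.10586, +0.02467, +0.65486); u = 420.5·(-0.10586)/0.65486 + 310.0 = 242.0243, v = 673.2·(+0.02467)/0.65486 + 220.4 = 245.7573
M2: Pc = R·M2+t = (-0.20792, -0.14955, +0.63383); u = 420.5·(-0.20792)/0.63383 + 310.0 = 172.0592, v = 673.2·(-0.14955)/0.63383 + 220.4 = 61.5647
M3: Pc = R·M3+t = (-0.36194, -0.07227, +0.74114); u = 420.5·(-0.36194)/0.74114 + 310.0 = 104.6477, v = 673.2·(-0.07227)/0.74114 + 220.4 = 154.7586

c0=(166.62, 310.45) c1=(242.02, 245.76) c2=(172.06, 61.56) c3=(104.65, 154.76)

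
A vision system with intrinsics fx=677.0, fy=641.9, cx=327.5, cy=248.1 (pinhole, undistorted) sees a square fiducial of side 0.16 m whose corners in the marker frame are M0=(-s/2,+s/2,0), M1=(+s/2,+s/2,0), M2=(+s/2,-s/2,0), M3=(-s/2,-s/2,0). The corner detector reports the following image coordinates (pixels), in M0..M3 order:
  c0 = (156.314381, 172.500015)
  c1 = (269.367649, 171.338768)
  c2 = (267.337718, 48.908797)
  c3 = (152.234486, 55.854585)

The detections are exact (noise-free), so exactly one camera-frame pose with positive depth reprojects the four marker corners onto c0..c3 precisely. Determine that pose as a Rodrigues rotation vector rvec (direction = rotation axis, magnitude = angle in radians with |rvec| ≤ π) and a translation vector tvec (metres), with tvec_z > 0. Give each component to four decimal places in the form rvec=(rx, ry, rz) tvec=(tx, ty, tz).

Intrinsics K: fx=677.0, fy=641.9, cx=327.5, cy=248.1
Marker side s = 0.16 m; corners in marker frame (Z=0):
  M0 = (-0.0800, +0.0800, 0)
  M1 = (+0.0800, +0.0800, 0)
  M2 = (+0.0800, -0.0800, 0)
  M3 = (-0.0800, -0.0800, 0)
Detected image corners:
  c0 = (156.314381, 172.500015) px
  c1 = (269.367649, 171.338768) px
  c2 = (267.337718, 48.908797) px
  c3 = (152.234486, 55.854585) px
Planar DLT: solve 8×8 A·h = b for H (H[2,2]=1):
  H  [+649.87907 +44.66739 +209.96679]
  H  [-58.62219 +760.17100 +112.77414]
  H  [-0.29836 +0.12030 +1.00000]
B = K⁻¹H; ‖b₁‖=1.144123, ‖b₂‖=1.144123; λ = 2/(‖b₁‖+‖b₂‖) = 0.874032, sign → tz>0 ⇒ λ=+0.874032
r₁ = λ·B[:,0] = (+0.96517,+0.02097,-0.26078); r₂ = λ·B[:,1] = (+0.00680,+0.99443,+0.10515)
r₃ = r₁×r₂ = (+0.26153,-0.10326,+0.95966); SVD([r₁ r₂ r₃]) → R = UVᵀ:
  R  [+0.96517 +0.00680 +0.26153]
  R  [+0.02097 +0.99443 -0.10326]
  R  [-0.26078 +0.10515 +0.95966]
t = (-0.15174, -0.18426, +0.87403) m
tr R = 2.919259; θ = arccos((tr R − 1)/2) = 0.285114 rad = 16.336°
axis k = ((R−Rᵀ)₃₂, (R−Rᵀ)₁₃, (R−Rᵀ)₂₁) / (2 sinθ) = (+0.370477, +0.928500, +0.025189)
rvec = θ·k = (+0.105628, +0.264728, +0.007182)

rvec=(0.1056, 0.2647, 0.0072) tvec=(-0.1517, -0.1843, 0.8740)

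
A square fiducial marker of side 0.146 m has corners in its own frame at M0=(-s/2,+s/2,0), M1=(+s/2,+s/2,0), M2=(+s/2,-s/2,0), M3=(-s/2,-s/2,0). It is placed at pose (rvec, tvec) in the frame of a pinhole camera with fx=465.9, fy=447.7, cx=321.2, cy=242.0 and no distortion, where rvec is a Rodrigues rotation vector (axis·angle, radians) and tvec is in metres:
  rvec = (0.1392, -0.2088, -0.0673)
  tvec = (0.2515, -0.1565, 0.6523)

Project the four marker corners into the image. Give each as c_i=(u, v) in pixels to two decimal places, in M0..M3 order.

Intrinsics K: fx=465.9, fy=447.7, cx=321.2, cy=242.0
Marker side s = 0.146 m; corners in marker frame (Z=0):
  M0 = (-0.0730, +0.0730, 0)
  M1 = (+0.0730, +0.0730, 0)
  M2 = (+0.0730, -0.0730, 0)
  M3 = (-0.0730, -0.0730, 0)
rvec = (0.1392, -0.2088, -0.0673), |rvec| = θ = 0.25981 rad = 14.886°
Rodrigues: sinθ=0.25690, 1−cosθ=0.03356; R = I + sinθ·[k]× + (1−cosθ)·[k]×²:
    [+0.97607 +0.05209 -0.21112]
    [-0.08100 +0.98811 -0.13065]
    [+0.20180 +0.14463 +0.96869]
t = (0.2515, -0.1565, 0.6523) m
M0: Pc = R·M0+t = (+0.18405, -0.07845, +0.64813); u = 465.9·(+0.18405)/0.64813 + 321.2 = 453.5025, v = 447.7·(-0.07845)/0.64813 + 242.0 = 187.8064
M1: Pc = R·M1+t = (+0.32656, -0.09028, +0.67759); u = 465.9·(+0.32656)/0.67759 + 321.2 = 545.7350, v = 447.7·(-0.09028)/0.67759 + 242.0 = 182.3495
M2: Pc = R·M2+t = (+0.31895, -0.23455, +0.65647); u = 465.9·(+0.31895)/0.65647 + 321.2 = 547.5593, v = 447.7·(-0.23455)/0.65647 + 242.0 = 82.0457
M3: Pc = R·M3+t = (+0.17644, -0.22272, +0.62701); u = 465.9·(+0.17644)/0.62701 + 321.2 = 452.3065, v = 447.7·(-0.22272)/0.62701 + 242.0 = 82.9731

c0=(453.50, 187.81) c1=(545.74, 182.35) c2=(547.56, 82.05) c3=(452.31, 82.97)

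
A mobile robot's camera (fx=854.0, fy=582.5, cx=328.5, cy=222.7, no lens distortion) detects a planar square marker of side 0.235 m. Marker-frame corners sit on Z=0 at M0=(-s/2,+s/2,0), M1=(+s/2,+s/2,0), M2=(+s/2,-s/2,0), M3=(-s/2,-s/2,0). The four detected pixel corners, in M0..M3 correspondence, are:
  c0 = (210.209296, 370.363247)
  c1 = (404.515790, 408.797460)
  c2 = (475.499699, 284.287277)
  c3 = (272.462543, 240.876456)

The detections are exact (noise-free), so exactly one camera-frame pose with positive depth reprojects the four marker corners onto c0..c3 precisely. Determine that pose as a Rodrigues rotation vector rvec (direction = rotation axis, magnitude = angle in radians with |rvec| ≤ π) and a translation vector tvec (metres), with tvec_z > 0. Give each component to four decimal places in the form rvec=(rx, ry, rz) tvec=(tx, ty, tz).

Intrinsics K: fx=854.0, fy=582.5, cx=328.5, cy=222.7
Marker side s = 0.235 m; corners in marker frame (Z=0):
  M0 = (-0.1175, +0.1175, 0)
  M1 = (+0.1175, +0.1175, 0)
  M2 = (+0.1175, -0.1175, 0)
  M3 = (-0.1175, -0.1175, 0)
Detected image corners:
  c0 = (210.209296, 370.363247) px
  c1 = (404.515790, 408.797460) px
  c2 = (475.499699, 284.287277) px
  c3 = (272.462543, 240.876456) px
Planar DLT: solve 8×8 A·h = b for H (H[2,2]=1):
  H  [+877.67515 -209.00833 +340.93559]
  H  [+205.20495 +611.78558 +327.94787]
  H  [+0.09611 +0.21923 +1.00000]
B = K⁻¹H; ‖b₁‖=1.044219, ‖b₂‖=1.044219; λ = 2/(‖b₁‖+‖b₂‖) = 0.957653, sign → tz>0 ⇒ λ=+0.957653
r₁ = λ·B[:,0] = (+0.94880,+0.30218,+0.09204); r₂ = λ·B[:,1] = (-0.31513,+0.92553,+0.20994)
r₃ = r₁×r₂ = (-0.02175,-0.22820,+0.97337); SVD([r₁ r₂ r₃]) → R = UVᵀ:
  R  [+0.94880 -0.31513 -0.02175]
  R  [+0.30218 +0.92553 -0.22820]
  R  [+0.09204 +0.20994 +0.97337]
t = (+0.01394, +0.17303, +0.95765) m
tr R = 2.847704; θ = arccos((tr R − 1)/2) = 0.392771 rad = 22.504°
axis k = ((R−Rᵀ)₃₂, (R−Rᵀ)₁₃, (R−Rᵀ)₂₁) / (2 sinθ) = (+0.572363, -0.148640, +0.806416)
rvec = θ·k = (+0.224808, -0.058382, +0.316737)

rvec=(0.2248, -0.0584, 0.3167) tvec=(0.0139, 0.1730, 0.9577)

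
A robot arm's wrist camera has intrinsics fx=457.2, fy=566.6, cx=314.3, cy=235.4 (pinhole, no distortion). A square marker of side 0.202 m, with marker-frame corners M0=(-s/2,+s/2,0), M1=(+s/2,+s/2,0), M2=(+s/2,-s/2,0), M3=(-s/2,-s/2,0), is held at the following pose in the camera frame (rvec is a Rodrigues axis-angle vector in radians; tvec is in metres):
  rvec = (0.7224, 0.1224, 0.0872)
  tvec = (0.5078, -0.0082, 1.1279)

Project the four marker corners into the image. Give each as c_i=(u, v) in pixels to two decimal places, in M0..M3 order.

Intrinsics K: fx=457.2, fy=566.6, cx=314.3, cy=235.4
Marker side s = 0.202 m; corners in marker frame (Z=0):
  M0 = (-0.1010, +0.1010, 0)
  M1 = (+0.1010, +0.1010, 0)
  M2 = (+0.1010, -0.1010, 0)
  M3 = (-0.1010, -0.1010, 0)
rvec = (0.7224, 0.1224, 0.0872), |rvec| = θ = 0.73787 rad = 42.277°
Rodrigues: sinθ=0.67271, 1−cosθ=0.26009; R = I + sinθ·[k]× + (1−cosθ)·[k]×²:
    [+0.98921 -0.03726 +0.14169]
    [+0.12174 +0.74706 -0.65351]
    [-0.08150 +0.66371 +0.74354]
t = (0.5078, -0.0082, 1.1279) m
M0: Pc = R·M0+t = (+0.40413, +0.05496, +1.20317); u = 457.2·(+0.40413)/1.20317 + 314.3 = 467.8671, v = 566.6·(+0.05496)/1.20317 + 235.4 = 261.2808
M1: Pc = R·M1+t = (+0.60395, +0.07955, +1.18670); u = 457.2·(+0.60395)/1.18670 + 314.3 = 546.9821, v = 566.6·(+0.07955)/1.18670 + 235.4 = 273.3813
M2: Pc = R·M2+t = (+0.61147, -0.07136, +1.05263); u = 457.2·(+0.61147)/1.05263 + 314.3 = 579.8867, v = 566.6·(-0.07136)/1.05263 + 235.4 = 196.9905
M3: Pc = R·M3+t = (+0.41165, -0.09595, +1.06910); u = 457.2·(+0.41165)/1.06910 + 314.3 = 490.3437, v = 566.6·(-0.09595)/1.06910 + 235.4 = 184.5489

c0=(467.87, 261.28) c1=(546.98, 273.38) c2=(579.89, 196.99) c3=(490.34, 184.55)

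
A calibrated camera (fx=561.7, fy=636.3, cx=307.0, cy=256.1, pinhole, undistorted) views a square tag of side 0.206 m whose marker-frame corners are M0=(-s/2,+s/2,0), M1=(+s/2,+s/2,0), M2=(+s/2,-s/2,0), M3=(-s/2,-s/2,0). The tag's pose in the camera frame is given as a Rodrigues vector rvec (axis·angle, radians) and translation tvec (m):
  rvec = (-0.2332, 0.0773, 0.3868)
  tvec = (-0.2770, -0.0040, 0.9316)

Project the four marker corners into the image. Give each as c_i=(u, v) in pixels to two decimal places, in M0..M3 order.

Intrinsics K: fx=561.7, fy=636.3, cx=307.0, cy=256.1
Marker side s = 0.206 m; corners in marker frame (Z=0):
  M0 = (-0.1030, +0.1030, 0)
  M1 = (+0.1030, +0.1030, 0)
  M2 = (+0.1030, -0.1030, 0)
  M3 = (-0.1030, -0.1030, 0)
rvec = (-0.2332, 0.0773, 0.3868), |rvec| = θ = 0.45823 rad = 26.254°
Rodrigues: sinθ=0.44236, 1−cosθ=0.10316; R = I + sinθ·[k]× + (1−cosθ)·[k]×²:
    [+0.92356 -0.38226 +0.03031]
    [+0.36455 +0.89977 +0.23981]
    [-0.11894 -0.21043 +0.97035]
t = (-0.2770, -0.0040, 0.9316) m
M0: Pc = R·M0+t = (-0.41150, +0.05113, +0.92218); u = 561.7·(-0.41150)/0.92218 + 307.0 = 56.3546, v = 636.3·(+0.05113)/0.92218 + 256.1 = 291.3784
M1: Pc = R·M1+t = (-0.22125, +0.12623, +0.89767); u = 561.7·(-0.22125)/0.89767 + 307.0 = 168.5598, v = 636.3·(+0.12623)/0.89767 + 256.1 = 345.5724
M2: Pc = R·M2+t = (-0.14250, -0.05913, +0.94102); u = 561.7·(-0.14250)/0.94102 + 307.0 = 221.9409, v = 636.3·(-0.05913)/0.94102 + 256.1 = 216.1188
M3: Pc = R·M3+t = (-0.33275, -0.13423, +0.96553); u = 561.7·(-0.33275)/0.96553 + 307.0 = 113.4188, v = 636.3·(-0.13423)/0.96553 + 256.1 = 167.6430

c0=(56.35, 291.38) c1=(168.56, 345.57) c2=(221.94, 216.12) c3=(113.42, 167.64)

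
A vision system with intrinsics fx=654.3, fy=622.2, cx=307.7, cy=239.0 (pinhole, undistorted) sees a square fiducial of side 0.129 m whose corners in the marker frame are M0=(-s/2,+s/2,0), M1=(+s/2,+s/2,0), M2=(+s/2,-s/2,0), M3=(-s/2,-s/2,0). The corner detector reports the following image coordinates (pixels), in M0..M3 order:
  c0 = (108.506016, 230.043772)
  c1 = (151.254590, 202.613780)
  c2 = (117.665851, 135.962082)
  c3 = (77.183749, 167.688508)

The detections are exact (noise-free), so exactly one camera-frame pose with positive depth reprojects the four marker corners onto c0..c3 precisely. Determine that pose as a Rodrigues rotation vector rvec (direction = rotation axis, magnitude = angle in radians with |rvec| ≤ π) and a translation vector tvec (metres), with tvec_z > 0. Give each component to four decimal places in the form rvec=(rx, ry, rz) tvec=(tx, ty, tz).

rvec=(0.1255, 0.6186, -0.4401) tvec=(-0.3333, -0.0980, 1.1198)

Intrinsics K: fx=654.3, fy=622.2, cx=307.7, cy=239.0
Marker side s = 0.129 m; corners in marker frame (Z=0):
  M0 = (-0.0645, +0.0645, 0)
  M1 = (+0.0645, +0.0645, 0)
  M2 = (+0.0645, -0.0645, 0)
  M3 = (-0.0645, -0.0645, 0)
Detected image corners:
  c0 = (108.506016, 230.043772) px
  c1 = (151.254590, 202.613780) px
  c2 = (117.665851, 135.962082) px
  c3 = (77.183749, 167.688508) px
Planar DLT: solve 8×8 A·h = b for H (H[2,2]=1):
  H  [+263.15954 +249.66432 +112.93570]
  H  [-325.56249 +496.82136 +184.54597]
  H  [-0.52293 -0.01436 +1.00000]
B = K⁻¹H; ‖b₁‖=0.892993, ‖b₂‖=0.892993; λ = 2/(‖b₁‖+‖b₂‖) = 1.119830, sign → tz>0 ⇒ λ=+1.119830
r₁ = λ·B[:,0] = (+0.72578,-0.36101,-0.58559); r₂ = λ·B[:,1] = (+0.43486,+0.90035,-0.01608)
r₃ = r₁×r₂ = (+0.53304,-0.24298,+0.81045); SVD([r₁ r₂ r₃]) → R = UVᵀ:
  R  [+0.72578 +0.43486 +0.53304]
  R  [-0.36101 +0.90035 -0.24298]
  R  [-0.58559 -0.01608 +0.81045]
t = (-0.33334, -0.09801, +1.11983) m
tr R = 2.436585; θ = arccos((tr R − 1)/2) = 0.769452 rad = 44.086°
axis k = ((R−Rᵀ)₃₂, (R−Rᵀ)₁₃, (R−Rᵀ)₂₁) / (2 sinθ) = (+0.163058, +0.803912, -0.571959)
rvec = θ·k = (+0.125465, +0.618572, -0.440095)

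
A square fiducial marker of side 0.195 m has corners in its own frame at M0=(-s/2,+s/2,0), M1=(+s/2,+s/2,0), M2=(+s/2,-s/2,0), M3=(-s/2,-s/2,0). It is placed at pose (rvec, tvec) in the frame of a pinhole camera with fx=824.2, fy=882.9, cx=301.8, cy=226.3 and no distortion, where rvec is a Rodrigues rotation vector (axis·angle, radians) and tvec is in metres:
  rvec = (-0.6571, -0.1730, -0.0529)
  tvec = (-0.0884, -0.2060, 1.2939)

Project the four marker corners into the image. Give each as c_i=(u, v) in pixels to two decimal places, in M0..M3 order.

Intrinsics K: fx=824.2, fy=882.9, cx=301.8, cy=226.3
Marker side s = 0.195 m; corners in marker frame (Z=0):
  M0 = (-0.0975, +0.0975, 0)
  M1 = (+0.0975, +0.0975, 0)
  M2 = (+0.0975, -0.0975, 0)
  M3 = (-0.0975, -0.0975, 0)
rvec = (-0.6571, -0.1730, -0.0529), |rvec| = θ = 0.68155 rad = 39.050°
Rodrigues: sinθ=0.63000, 1−cosθ=0.22340; R = I + sinθ·[k]× + (1−cosθ)·[k]×²:
    [+0.98426 +0.10357 -0.14320]
    [+0.00577 +0.79099 +0.61180]
    [+0.17663 -0.60300 +0.77794]
t = (-0.0884, -0.2060, 1.2939) m
M0: Pc = R·M0+t = (-0.17427, -0.12944, +1.21789); u = 824.2·(-0.17427)/1.21789 + 301.8 = 183.8654, v = 882.9·(-0.12944)/1.21789 + 226.3 = 132.4623
M1: Pc = R·M1+t = (+0.01766, -0.12832, +1.25233); u = 824.2·(+0.01766)/1.25233 + 301.8 = 313.4250, v = 882.9·(-0.12832)/1.25233 + 226.3 = 135.8370
M2: Pc = R·M2+t = (-0.00253, -0.28256, +1.36991); u = 824.2·(-0.00253)/1.36991 + 301.8 = 300.2761, v = 882.9·(-0.28256)/1.36991 + 226.3 = 44.1928
M3: Pc = R·M3+t = (-0.19446, -0.28368, +1.33547); u = 824.2·(-0.19446)/1.33547 + 301.8 = 181.7847, v = 882.9·(-0.28368)/1.33547 + 226.3 = 38.7517

c0=(183.87, 132.46) c1=(313.42, 135.84) c2=(300.28, 44.19) c3=(181.78, 38.75)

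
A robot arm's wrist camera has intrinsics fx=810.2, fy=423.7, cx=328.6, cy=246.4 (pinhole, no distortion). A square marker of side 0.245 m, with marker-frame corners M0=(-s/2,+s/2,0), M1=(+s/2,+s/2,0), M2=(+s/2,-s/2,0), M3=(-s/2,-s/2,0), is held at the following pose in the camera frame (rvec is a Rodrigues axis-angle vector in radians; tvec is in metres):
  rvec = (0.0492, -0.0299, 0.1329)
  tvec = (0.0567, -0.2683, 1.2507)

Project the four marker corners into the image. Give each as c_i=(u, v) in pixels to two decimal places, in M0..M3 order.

c0=(276.21, 191.20) c1=(432.57, 202.40) c2=(454.69, 119.72) c3=(297.03, 107.87)

Intrinsics K: fx=810.2, fy=423.7, cx=328.6, cy=246.4
Marker side s = 0.245 m; corners in marker frame (Z=0):
  M0 = (-0.1225, +0.1225, 0)
  M1 = (+0.1225, +0.1225, 0)
  M2 = (+0.1225, -0.1225, 0)
  M3 = (-0.1225, -0.1225, 0)
rvec = (0.0492, -0.0299, 0.1329), |rvec| = θ = 0.14483 rad = 8.298°
Rodrigues: sinθ=0.14433, 1−cosθ=0.01047; R = I + sinθ·[k]× + (1−cosθ)·[k]×²:
    [+0.99074 -0.13317 -0.02653]
    [+0.13170 +0.98998 -0.05101]
    [+0.03306 +0.04704 +0.99835]
t = (0.0567, -0.2683, 1.2507) m
M0: Pc = R·M0+t = (-0.08098, -0.16316, +1.25241); u = 810.2·(-0.08098)/1.25241 + 328.6 = 276.2140, v = 423.7·(-0.16316)/1.25241 + 246.4 = 191.2014
M1: Pc = R·M1+t = (+0.16175, -0.13089, +1.26051); u = 810.2·(+0.16175)/1.26051 + 328.6 = 432.5668, v = 423.7·(-0.13089)/1.26051 + 246.4 = 202.4020
M2: Pc = R·M2+t = (+0.19438, -0.37344, +1.24899); u = 810.2·(+0.19438)/1.24899 + 328.6 = 454.6907, v = 423.7·(-0.37344)/1.24899 + 246.4 = 119.7166
M3: Pc = R·M3+t = (-0.04835, -0.40571, +1.24089); u = 810.2·(-0.04835)/1.24089 + 328.6 = 297.0300, v = 423.7·(-0.40571)/1.24089 + 246.4 = 107.8722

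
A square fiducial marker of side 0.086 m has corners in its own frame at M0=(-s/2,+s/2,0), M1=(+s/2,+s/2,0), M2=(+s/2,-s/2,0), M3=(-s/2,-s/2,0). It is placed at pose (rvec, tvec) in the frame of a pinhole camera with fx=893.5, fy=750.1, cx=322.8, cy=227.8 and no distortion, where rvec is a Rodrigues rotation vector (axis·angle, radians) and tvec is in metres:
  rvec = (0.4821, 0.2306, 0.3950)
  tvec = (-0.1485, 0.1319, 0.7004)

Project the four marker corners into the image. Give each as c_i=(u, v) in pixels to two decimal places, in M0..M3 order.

Intrinsics K: fx=893.5, fy=750.1, cx=322.8, cy=227.8
Marker side s = 0.086 m; corners in marker frame (Z=0):
  M0 = (-0.0430, +0.0430, 0)
  M1 = (+0.0430, +0.0430, 0)
  M2 = (+0.0430, -0.0430, 0)
  M3 = (-0.0430, -0.0430, 0)
rvec = (0.4821, 0.2306, 0.3950), |rvec| = θ = 0.66455 rad = 38.076°
Rodrigues: sinθ=0.61670, 1−cosθ=0.21280; R = I + sinθ·[k]× + (1−cosθ)·[k]×²:
    [+0.89919 -0.31299 +0.30576]
    [+0.42013 +0.81282 -0.40350]
    [-0.12224 +0.49128 +0.86238]
t = (-0.1485, 0.1319, 0.7004) m
M0: Pc = R·M0+t = (-0.20062, +0.14879, +0.72678); u = 893.5·(-0.20062)/0.72678 + 322.8 = 76.1543, v = 750.1·(+0.14879)/0.72678 + 227.8 = 381.3594
M1: Pc = R·M1+t = (-0.12329, +0.18492, +0.71627); u = 893.5·(-0.12329)/0.71627 + 322.8 = 168.9994, v = 750.1·(+0.18492)/0.71627 + 227.8 = 421.4510
M2: Pc = R·M2+t = (-0.09638, +0.11501, +0.67402); u = 893.5·(-0.09638)/0.67402 + 322.8 = 195.0409, v = 750.1·(+0.11501)/0.67402 + 227.8 = 355.7969
M3: Pc = R·M3+t = (-0.17371, +0.07888, +0.68453); u = 893.5·(-0.17371)/0.68453 + 322.8 = 96.0654, v = 750.1·(+0.07888)/0.68453 + 227.8 = 314.2390

c0=(76.15, 381.36) c1=(169.00, 421.45) c2=(195.04, 355.80) c3=(96.07, 314.24)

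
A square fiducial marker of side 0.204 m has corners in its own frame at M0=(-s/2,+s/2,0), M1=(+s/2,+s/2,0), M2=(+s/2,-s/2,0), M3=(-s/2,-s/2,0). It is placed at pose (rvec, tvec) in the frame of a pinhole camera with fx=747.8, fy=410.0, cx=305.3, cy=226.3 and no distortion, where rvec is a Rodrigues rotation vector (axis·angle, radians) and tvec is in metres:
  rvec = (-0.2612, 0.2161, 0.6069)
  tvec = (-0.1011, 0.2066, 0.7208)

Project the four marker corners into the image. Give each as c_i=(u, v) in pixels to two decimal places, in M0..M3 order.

Intrinsics K: fx=747.8, fy=410.0, cx=305.3, cy=226.3
Marker side s = 0.204 m; corners in marker frame (Z=0):
  M0 = (-0.1020, +0.1020, 0)
  M1 = (+0.1020, +0.1020, 0)
  M2 = (+0.1020, -0.1020, 0)
  M3 = (-0.1020, -0.1020, 0)
rvec = (-0.2612, 0.2161, 0.6069), |rvec| = θ = 0.69516 rad = 39.830°
Rodrigues: sinθ=0.64051, 1−cosθ=0.23205; R = I + sinθ·[k]× + (1−cosθ)·[k]×²:
    [+0.80071 -0.58629 +0.12299]
    [+0.53208 +0.79037 +0.30364]
    [-0.27523 -0.17769 +0.94481]
t = (-0.1011, 0.2066, 0.7208) m
M0: Pc = R·M0+t = (-0.24257, +0.23295, +0.73075); u = 747.8·(-0.24257)/0.73075 + 305.3 = 57.0659, v = 410.0·(+0.23295)/0.73075 + 226.3 = 356.9983
M1: Pc = R·M1+t = (-0.07923, +0.34149, +0.67460); u = 747.8·(-0.07923)/0.67460 + 305.3 = 217.4740, v = 410.0·(+0.34149)/0.67460 + 226.3 = 433.8461
M2: Pc = R·M2+t = (+0.04037, +0.18025, +0.71085); u = 747.8·(+0.04037)/0.71085 + 305.3 = 347.7727, v = 410.0·(+0.18025)/0.71085 + 226.3 = 330.2660
M3: Pc = R·M3+t = (-0.12297, +0.07171, +0.76700); u = 747.8·(-0.12297)/0.76700 + 305.3 = 185.4072, v = 410.0·(+0.07171)/0.76700 + 226.3 = 264.6325

c0=(57.07, 357.00) c1=(217.47, 433.85) c2=(347.77, 330.27) c3=(185.41, 264.63)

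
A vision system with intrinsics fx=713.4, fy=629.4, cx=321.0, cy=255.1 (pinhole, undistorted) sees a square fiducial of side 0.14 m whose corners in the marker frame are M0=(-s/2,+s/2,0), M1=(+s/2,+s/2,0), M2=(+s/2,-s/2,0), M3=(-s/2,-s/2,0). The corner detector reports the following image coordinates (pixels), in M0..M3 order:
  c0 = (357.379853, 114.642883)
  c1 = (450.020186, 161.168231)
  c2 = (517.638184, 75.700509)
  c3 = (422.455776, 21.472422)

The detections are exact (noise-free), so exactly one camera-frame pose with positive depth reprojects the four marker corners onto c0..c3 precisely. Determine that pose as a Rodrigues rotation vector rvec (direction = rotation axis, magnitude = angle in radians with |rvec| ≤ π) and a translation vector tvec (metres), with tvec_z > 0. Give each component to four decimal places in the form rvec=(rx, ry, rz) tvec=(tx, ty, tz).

Intrinsics K: fx=713.4, fy=629.4, cx=321.0, cy=255.1
Marker side s = 0.14 m; corners in marker frame (Z=0):
  M0 = (-0.0700, +0.0700, 0)
  M1 = (+0.0700, +0.0700, 0)
  M2 = (+0.0700, -0.0700, 0)
  M3 = (-0.0700, -0.0700, 0)
Detected image corners:
  c0 = (357.379853, 114.642883) px
  c1 = (450.020186, 161.168231) px
  c2 = (517.638184, 75.700509) px
  c3 = (422.455776, 21.472422) px
Planar DLT: solve 8×8 A·h = b for H (H[2,2]=1):
  H  [+828.87506 -277.78553 +437.02131]
  H  [+392.76957 +679.20464 +95.29021]
  H  [+0.36250 +0.44945 +1.00000]
B = K⁻¹H; ‖b₁‖=1.164715, ‖b₂‖=1.164715; λ = 2/(‖b₁‖+‖b₂‖) = 0.858579, sign → tz>0 ⇒ λ=+0.858579
r₁ = λ·B[:,0] = (+0.85751,+0.40964,+0.31123); r₂ = λ·B[:,1] = (-0.50795,+0.77012,+0.38589)
r₃ = r₁×r₂ = (-0.08161,-0.48899,+0.86846); SVD([r₁ r₂ r₃]) → R = UVᵀ:
  R  [+0.85751 -0.50795 -0.08161]
  R  [+0.40964 +0.77012 -0.48899]
  R  [+0.31123 +0.38589 +0.86846]
t = (+0.13963, -0.21800, +0.85858) m
tr R = 2.496092; θ = arccos((tr R − 1)/2) = 0.725684 rad = 41.579°
axis k = ((R−Rᵀ)₃₂, (R−Rᵀ)₁₃, (R−Rᵀ)₂₁) / (2 sinθ) = (+0.659145, -0.295972, +0.691324)
rvec = θ·k = (+0.478331, -0.214782, +0.501683)

rvec=(0.4783, -0.2148, 0.5017) tvec=(0.1396, -0.2180, 0.8586)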